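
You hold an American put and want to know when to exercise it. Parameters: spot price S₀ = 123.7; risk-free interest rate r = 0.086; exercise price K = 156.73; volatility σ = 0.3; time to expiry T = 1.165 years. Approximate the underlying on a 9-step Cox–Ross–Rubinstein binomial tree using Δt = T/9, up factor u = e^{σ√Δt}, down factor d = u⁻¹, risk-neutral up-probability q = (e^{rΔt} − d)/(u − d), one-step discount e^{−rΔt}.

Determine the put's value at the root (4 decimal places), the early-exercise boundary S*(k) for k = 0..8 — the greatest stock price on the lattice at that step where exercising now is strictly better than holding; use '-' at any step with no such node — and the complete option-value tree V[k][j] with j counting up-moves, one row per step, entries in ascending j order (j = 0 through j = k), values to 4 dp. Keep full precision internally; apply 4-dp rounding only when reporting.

params: Δt=0.12944 u=1.11398 d=0.89769 q=0.52480 e^(-rΔt)=0.98893
t_9 payoffs: 109.9038 98.6214 84.6207 67.2465 45.6863 18.9312 0.0000 0.0000 0.0000 0.0000
t_8: node(8,0) S=52.1632 payoff=104.5668 vs cont=102.8317 → 104.5668 [stop]  node(8,1) S=64.7315 payoff=91.9985 vs cont=90.2634 → 91.9985 [stop]  node(8,2) S=80.3280 payoff=76.4020 vs cont=74.6669 → 76.4020 [stop]  node(8,3) S=99.6824 payoff=57.0476 vs cont=55.3125 → 57.0476 [stop]  node(8,4) S=123.7000 payoff=33.0300 vs cont=31.2949 → 33.0300 [stop]  node(8,5) S=153.5045 payoff=3.2255 vs cont=8.8965 → 8.8965 [wait]  node(8,6) S=190.4900 payoff=0.0000 vs cont=0.0000 → 0.0000 [wait]  node(8,7) S=236.3870 payoff=0.0000 vs cont=0.0000 → 0.0000 [wait]  node(8,8) S=293.3424 payoff=0.0000 vs cont=0.0000 → 0.0000 [wait]  ⇒ S*(8)=123.7000
t_7: node(7,0) S=58.1086 payoff=98.6214 vs cont=96.8864 → 98.6214 [stop]  node(7,1) S=72.1093 payoff=84.6207 vs cont=82.8856 → 84.6207 [stop]  node(7,2) S=89.4835 payoff=67.2465 vs cont=65.5115 → 67.2465 [stop]  node(7,3) S=111.0437 payoff=45.6863 vs cont=43.9512 → 45.6863 [stop]  node(7,4) S=137.7988 payoff=18.9312 vs cont=20.1393 → 20.1393 [wait]  node(7,5) S=171.0002 payoff=0.0000 vs cont=4.1808 → 4.1808 [wait]  node(7,6) S=212.2012 payoff=0.0000 vs cont=0.0000 → 0.0000 [wait]  node(7,7) S=263.3293 payoff=0.0000 vs cont=0.0000 → 0.0000 [wait]  ⇒ S*(7)=111.0437
t_6: node(6,0) S=64.7315 payoff=91.9985 vs cont=90.2634 → 91.9985 [stop]  node(6,1) S=80.3280 payoff=76.4020 vs cont=74.6669 → 76.4020 [stop]  node(6,2) S=99.6824 payoff=57.0476 vs cont=55.3125 → 57.0476 [stop]  node(6,3) S=123.7000 payoff=33.0300 vs cont=31.9219 → 33.0300 [stop]  node(6,4) S=153.5045 payoff=3.2255 vs cont=11.6341 → 11.6341 [wait]  node(6,5) S=190.4900 payoff=0.0000 vs cont=1.9647 → 1.9647 [wait]  node(6,6) S=236.3870 payoff=0.0000 vs cont=0.0000 → 0.0000 [wait]  ⇒ S*(6)=123.7000
t_5: node(5,0) S=72.1093 payoff=84.6207 vs cont=82.8856 → 84.6207 [stop]  node(5,1) S=89.4835 payoff=67.2465 vs cont=65.5115 → 67.2465 [stop]  node(5,2) S=111.0437 payoff=45.6863 vs cont=43.9512 → 45.6863 [stop]  node(5,3) S=137.7988 payoff=18.9312 vs cont=21.5601 → 21.5601 [wait]  node(5,4) S=171.0002 payoff=0.0000 vs cont=6.4870 → 6.4870 [wait]  node(5,5) S=212.2012 payoff=0.0000 vs cont=0.9233 → 0.9233 [wait]  ⇒ S*(5)=111.0437
t_4: node(4,0) S=80.3280 payoff=76.4020 vs cont=74.6669 → 76.4020 [stop]  node(4,1) S=99.6824 payoff=57.0476 vs cont=55.3125 → 57.0476 [stop]  node(4,2) S=123.7000 payoff=33.0300 vs cont=32.6593 → 33.0300 [stop]  node(4,3) S=153.5045 payoff=3.2255 vs cont=13.4987 → 13.4987 [wait]  node(4,4) S=190.4900 payoff=0.0000 vs cont=3.5277 → 3.5277 [wait]  ⇒ S*(4)=123.7000
t_3: node(3,0) S=89.4835 payoff=67.2465 vs cont=65.5115 → 67.2465 [stop]  node(3,1) S=111.0437 payoff=45.6863 vs cont=43.9512 → 45.6863 [stop]  node(3,2) S=137.7988 payoff=18.9312 vs cont=22.5278 → 22.5278 [wait]  node(3,3) S=171.0002 payoff=0.0000 vs cont=8.1744 → 8.1744 [wait]  ⇒ S*(3)=111.0437
t_2: node(2,0) S=99.6824 payoff=57.0476 vs cont=55.3125 → 57.0476 [stop]  node(2,1) S=123.7000 payoff=33.0300 vs cont=33.1615 → 33.1615 [wait]  node(2,2) S=153.5045 payoff=3.2255 vs cont=14.8291 → 14.8291 [wait]  ⇒ S*(2)=99.6824
t_1: node(1,0) S=111.0437 payoff=45.6863 vs cont=44.0194 → 45.6863 [stop]  node(1,1) S=137.7988 payoff=18.9312 vs cont=23.2801 → 23.2801 [wait]  ⇒ S*(1)=111.0437
t_0: node(0,0) S=123.7000 payoff=33.0300 vs cont=33.5519 → 33.5519 [wait]  ⇒ S*(0)=-

price = 33.5519
boundary = - 111.0437 99.6824 111.0437 123.7000 111.0437 123.7000 111.0437 123.7000
tree:
33.5519
45.6863 23.2801
57.0476 33.1615 14.8291
67.2465 45.6863 22.5278 8.1744
76.4020 57.0476 33.0300 13.4987 3.5277
84.6207 67.2465 45.6863 21.5601 6.4870 0.9233
91.9985 76.4020 57.0476 33.0300 11.6341 1.9647 0.0000
98.6214 84.6207 67.2465 45.6863 20.1393 4.1808 0.0000 0.0000
104.5668 91.9985 76.4020 57.0476 33.0300 8.8965 0.0000 0.0000 0.0000
109.9038 98.6214 84.6207 67.2465 45.6863 18.9312 0.0000 0.0000 0.0000 0.0000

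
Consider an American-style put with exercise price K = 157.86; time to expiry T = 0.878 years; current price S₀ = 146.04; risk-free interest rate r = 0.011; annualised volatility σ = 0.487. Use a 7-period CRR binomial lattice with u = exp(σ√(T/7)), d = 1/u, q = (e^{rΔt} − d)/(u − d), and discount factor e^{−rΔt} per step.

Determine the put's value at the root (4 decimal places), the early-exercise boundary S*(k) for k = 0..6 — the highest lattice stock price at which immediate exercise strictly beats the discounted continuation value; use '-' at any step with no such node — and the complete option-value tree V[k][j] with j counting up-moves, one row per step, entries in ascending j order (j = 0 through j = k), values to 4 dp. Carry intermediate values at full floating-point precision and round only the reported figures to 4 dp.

params: Δt=0.12543 u=1.18824 d=0.84158 q=0.46097 e^(-rΔt)=0.99862
t_7 payoffs: 114.1947 96.2081 70.8125 34.9558 0.0000 0.0000 0.0000 0.0000
t_6: node(6,0) S=51.8849 payoff=105.9751 vs cont=105.7574 → 105.9751 [stop]  node(6,1) S=73.2574 payoff=84.6026 vs cont=84.3850 → 84.6026 [stop]  node(6,2) S=103.4336 payoff=54.4264 vs cont=54.2088 → 54.4264 [stop]  node(6,3) S=146.0400 payoff=11.8200 vs cont=18.8162 → 18.8162 [wait]  node(6,4) S=206.1969 payoff=0.0000 vs cont=0.0000 → 0.0000 [wait]  node(6,5) S=291.1336 payoff=0.0000 vs cont=0.0000 → 0.0000 [wait]  node(6,6) S=411.0575 payoff=0.0000 vs cont=0.0000 → 0.0000 [wait]  ⇒ S*(6)=103.4336
t_5: node(5,0) S=61.6519 payoff=96.2081 vs cont=95.9905 → 96.2081 [stop]  node(5,1) S=87.0475 payoff=70.8125 vs cont=70.5948 → 70.8125 [stop]  node(5,2) S=122.9042 payoff=34.9558 vs cont=37.9588 → 37.9588 [wait]  node(5,3) S=173.5310 payoff=0.0000 vs cont=10.1285 → 10.1285 [wait]  node(5,4) S=245.0119 payoff=0.0000 vs cont=0.0000 → 0.0000 [wait]  node(5,5) S=345.9373 payoff=0.0000 vs cont=0.0000 → 0.0000 [wait]  ⇒ S*(5)=87.0475
t_4: node(4,0) S=73.2574 payoff=84.6026 vs cont=84.3850 → 84.6026 [stop]  node(4,1) S=103.4336 payoff=54.4264 vs cont=55.5911 → 55.5911 [wait]  node(4,2) S=146.0400 payoff=11.8200 vs cont=25.0952 → 25.0952 [wait]  node(4,3) S=206.1969 payoff=0.0000 vs cont=5.4520 → 5.4520 [wait]  node(4,4) S=291.1336 payoff=0.0000 vs cont=0.0000 → 0.0000 [wait]  ⇒ S*(4)=73.2574
t_3: node(3,0) S=87.0475 payoff=70.8125 vs cont=71.1310 → 71.1310 [wait]  node(3,1) S=122.9042 payoff=34.9558 vs cont=41.4761 → 41.4761 [wait]  node(3,2) S=173.5310 payoff=0.0000 vs cont=16.0182 → 16.0182 [wait]  node(3,3) S=245.0119 payoff=0.0000 vs cont=2.9348 → 2.9348 [wait]  ⇒ S*(3)=-
t_2: node(2,0) S=103.4336 payoff=54.4264 vs cont=57.3817 → 57.3817 [wait]  node(2,1) S=146.0400 payoff=11.8200 vs cont=29.6998 → 29.6998 [wait]  node(2,2) S=206.1969 payoff=0.0000 vs cont=9.9733 → 9.9733 [wait]  ⇒ S*(2)=-
t_1: node(1,0) S=122.9042 payoff=34.9558 vs cont=44.5596 → 44.5596 [wait]  node(1,1) S=173.5310 payoff=0.0000 vs cont=20.5781 → 20.5781 [wait]  ⇒ S*(1)=-
t_0: node(0,0) S=146.0400 payoff=11.8200 vs cont=33.4586 → 33.4586 [wait]  ⇒ S*(0)=-

price = 33.4586
boundary = - - - - 73.2574 87.0475 103.4336
tree:
33.4586
44.5596 20.5781
57.3817 29.6998 9.9733
71.1310 41.4761 16.0182 2.9348
84.6026 55.5911 25.0952 5.4520 0.0000
96.2081 70.8125 37.9588 10.1285 0.0000 0.0000
105.9751 84.6026 54.4264 18.8162 0.0000 0.0000 0.0000
114.1947 96.2081 70.8125 34.9558 0.0000 0.0000 0.0000 0.0000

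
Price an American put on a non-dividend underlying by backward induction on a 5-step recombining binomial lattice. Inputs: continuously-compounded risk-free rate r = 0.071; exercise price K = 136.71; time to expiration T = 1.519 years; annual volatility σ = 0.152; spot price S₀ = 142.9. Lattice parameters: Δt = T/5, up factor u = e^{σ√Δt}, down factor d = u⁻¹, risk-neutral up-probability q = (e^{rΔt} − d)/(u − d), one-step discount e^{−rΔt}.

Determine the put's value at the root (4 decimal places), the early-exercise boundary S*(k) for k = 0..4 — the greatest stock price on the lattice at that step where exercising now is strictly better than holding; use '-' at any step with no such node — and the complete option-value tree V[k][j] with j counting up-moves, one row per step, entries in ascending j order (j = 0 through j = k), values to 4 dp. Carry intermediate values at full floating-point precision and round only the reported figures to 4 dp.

Δt=0.30380, u=1.08739, d=0.91963, q=0.60904, disc=e^(-rΔt)=0.97866
k=5 terminal: V=max(K-S,0) → 42.7144 25.5682 5.2943 0.0000 0.0000 0.0000
k=4: j=0 S=102.2098 intr=34.5002 cont=31.5830 V=34.5002[EX]; j=1 S=120.8544 intr=15.8556 cont=12.9384 V=15.8556[EX]; j=2 S=142.9000 intr=0.0000 cont=2.0257 V=2.0257[hold]; j=3 S=168.9671 intr=0.0000 cont=0.0000 V=0.0000[hold]; j=4 S=199.7892 intr=0.0000 cont=0.0000 V=0.0000[hold]  S*(4)=120.8544
k=3: j=0 S=111.1418 intr=25.5682 cont=22.6510 V=25.5682[EX]; j=1 S=131.4157 intr=5.2943 cont=7.2740 V=7.2740[hold]; j=2 S=155.3879 intr=0.0000 cont=0.7751 V=0.7751[hold]; j=3 S=183.7330 intr=0.0000 cont=0.0000 V=0.0000[hold]  S*(3)=111.1418
k=2: j=0 S=120.8544 intr=15.8556 cont=14.1184 V=15.8556[EX]; j=1 S=142.9000 intr=0.0000 cont=3.2451 V=3.2451[hold]; j=2 S=168.9671 intr=0.0000 cont=0.2965 V=0.2965[hold]  S*(2)=120.8544
k=1: j=0 S=131.4157 intr=5.2943 cont=8.0008 V=8.0008[hold]; j=1 S=155.3879 intr=0.0000 cont=1.4184 V=1.4184[hold]  S*(1)=-
k=0: j=0 S=142.9000 intr=0.0000 cont=3.9066 V=3.9066[hold]  S*(0)=-

price = 3.9066
boundary = - - 120.8544 111.1418 120.8544
tree:
3.9066
8.0008 1.4184
15.8556 3.2451 0.2965
25.5682 7.2740 0.7751 0.0000
34.5002 15.8556 2.0257 0.0000 0.0000
42.7144 25.5682 5.2943 0.0000 0.0000 0.0000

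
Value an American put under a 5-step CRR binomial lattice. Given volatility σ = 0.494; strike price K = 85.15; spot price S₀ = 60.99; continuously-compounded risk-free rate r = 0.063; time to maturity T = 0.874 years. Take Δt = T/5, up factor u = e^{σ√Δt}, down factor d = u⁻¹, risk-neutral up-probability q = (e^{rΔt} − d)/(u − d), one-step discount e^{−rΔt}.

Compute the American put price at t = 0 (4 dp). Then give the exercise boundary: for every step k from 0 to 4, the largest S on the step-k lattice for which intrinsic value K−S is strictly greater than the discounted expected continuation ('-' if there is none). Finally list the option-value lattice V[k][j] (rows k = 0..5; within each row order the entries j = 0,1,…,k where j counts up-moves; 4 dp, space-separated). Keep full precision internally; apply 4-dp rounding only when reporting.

Δt=0.17480, u=1.22941, d=0.81340, q=0.47517, disc=e^(-rΔt)=0.98905
k=5 terminal: V=max(K-S,0) → 63.4345 52.3280 35.5410 10.1681 0.0000 0.0000
k=4: j=0 S=26.6973 intr=58.4527 cont=57.5201 V=58.4527[EX]; j=1 S=40.3518 intr=44.7982 cont=43.8656 V=44.7982[EX]; j=2 S=60.9900 intr=24.1600 cont=23.2274 V=24.1600[EX]; j=3 S=92.1837 intr=0.0000 cont=5.2781 V=5.2781[hold]; j=4 S=139.3317 intr=0.0000 cont=0.0000 V=0.0000[hold]  S*(4)=60.9900
k=3: j=0 S=32.8220 intr=52.3280 cont=51.3954 V=52.3280[EX]; j=1 S=49.6090 intr=35.5410 cont=34.6084 V=35.5410[EX]; j=2 S=74.9819 intr=10.1681 cont=15.0216 V=15.0216[hold]; j=3 S=113.3319 intr=0.0000 cont=2.7398 V=2.7398[hold]  S*(3)=49.6090
k=2: j=0 S=40.3518 intr=44.7982 cont=43.8656 V=44.7982[EX]; j=1 S=60.9900 intr=24.1600 cont=25.5084 V=25.5084[hold]; j=2 S=92.1837 intr=0.0000 cont=9.0851 V=9.0851[hold]  S*(2)=40.3518
k=1: j=0 S=49.6090 intr=35.5410 cont=35.2421 V=35.5410[EX]; j=1 S=74.9819 intr=10.1681 cont=17.5107 V=17.5107[hold]  S*(1)=49.6090
k=0: j=0 S=60.9900 intr=24.1600 cont=26.6782 V=26.6782[hold]  S*(0)=-

price = 26.6782
boundary = - 49.6090 40.3518 49.6090 60.9900
tree:
26.6782
35.5410 17.5107
44.7982 25.5084 9.0851
52.3280 35.5410 15.0216 2.7398
58.4527 44.7982 24.1600 5.2781 0.0000
63.4345 52.3280 35.5410 10.1681 0.0000 0.0000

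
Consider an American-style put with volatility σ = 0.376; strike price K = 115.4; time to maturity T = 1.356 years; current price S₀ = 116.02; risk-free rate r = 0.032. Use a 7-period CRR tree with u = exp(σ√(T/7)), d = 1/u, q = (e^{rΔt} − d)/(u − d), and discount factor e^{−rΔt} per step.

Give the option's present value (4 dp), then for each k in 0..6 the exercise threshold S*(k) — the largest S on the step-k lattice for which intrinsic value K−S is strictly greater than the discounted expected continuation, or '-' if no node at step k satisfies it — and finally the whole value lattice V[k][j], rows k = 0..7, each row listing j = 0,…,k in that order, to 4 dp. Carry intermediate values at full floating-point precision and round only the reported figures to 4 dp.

Δt=0.19371, u=1.17997, d=0.84748, q=0.47742, disc=e^(-rΔt)=0.99382
k=7 terminal: V=max(K-S,0) → 78.9719 64.6801 44.7812 17.0754 0.0000 0.0000 0.0000 0.0000
k=6: j=0 S=42.9841 intr=72.4159 cont=71.7028 V=72.4159[EX]; j=1 S=59.8480 intr=55.5520 cont=54.8389 V=55.5520[EX]; j=2 S=83.3280 intr=32.0720 cont=31.3588 V=32.0720[EX]; j=3 S=116.0200 intr=0.0000 cont=8.8681 V=8.8681[hold]; j=4 S=161.5380 intr=0.0000 cont=0.0000 V=0.0000[hold]; j=5 S=224.9140 intr=0.0000 cont=0.0000 V=0.0000[hold]; j=6 S=313.1541 intr=0.0000 cont=0.0000 V=0.0000[hold]  S*(6)=83.3280
k=5: j=0 S=50.7199 intr=64.6801 cont=63.9670 V=64.6801[EX]; j=1 S=70.6188 intr=44.7812 cont=44.0681 V=44.7812[EX]; j=2 S=98.3246 intr=17.0754 cont=20.8642 V=20.8642[hold]; j=3 S=136.9001 intr=0.0000 cont=4.6056 V=4.6056[hold]; j=4 S=190.6099 intr=0.0000 cont=0.0000 V=0.0000[hold]; j=5 S=265.3917 intr=0.0000 cont=0.0000 V=0.0000[hold]  S*(5)=70.6188
k=4: j=0 S=59.8480 intr=55.5520 cont=54.8389 V=55.5520[EX]; j=1 S=83.3280 intr=32.0720 cont=33.1565 V=33.1565[hold]; j=2 S=116.0200 intr=0.0000 cont=13.0210 V=13.0210[hold]; j=3 S=161.5380 intr=0.0000 cont=2.3919 V=2.3919[hold]; j=4 S=224.9140 intr=0.0000 cont=0.0000 V=0.0000[hold]  S*(4)=59.8480
k=3: j=0 S=70.6188 intr=44.7812 cont=44.5827 V=44.7812[EX]; j=1 S=98.3246 intr=17.0754 cont=23.3978 V=23.3978[hold]; j=2 S=136.9001 intr=0.0000 cont=7.8973 V=7.8973[hold]; j=3 S=190.6099 intr=0.0000 cont=1.2422 V=1.2422[hold]  S*(3)=70.6188
k=2: j=0 S=83.3280 intr=32.0720 cont=34.3586 V=34.3586[hold]; j=1 S=116.0200 intr=0.0000 cont=15.8987 V=15.8987[hold]; j=2 S=161.5380 intr=0.0000 cont=4.6908 V=4.6908[hold]  S*(2)=-
k=1: j=0 S=98.3246 intr=17.0754 cont=25.3875 V=25.3875[hold]; j=1 S=136.9001 intr=0.0000 cont=10.4826 V=10.4826[hold]  S*(1)=-
k=0: j=0 S=116.0200 intr=0.0000 cont=18.1587 V=18.1587[hold]  S*(0)=-

price = 18.1587
boundary = - - - 70.6188 59.8480 70.6188 83.3280
tree:
18.1587
25.3875 10.4826
34.3586 15.8987 4.6908
44.7812 23.3978 7.8973 1.2422
55.5520 33.1565 13.0210 2.3919 0.0000
64.6801 44.7812 20.8642 4.6056 0.0000 0.0000
72.4159 55.5520 32.0720 8.8681 0.0000 0.0000 0.0000
78.9719 64.6801 44.7812 17.0754 0.0000 0.0000 0.0000 0.0000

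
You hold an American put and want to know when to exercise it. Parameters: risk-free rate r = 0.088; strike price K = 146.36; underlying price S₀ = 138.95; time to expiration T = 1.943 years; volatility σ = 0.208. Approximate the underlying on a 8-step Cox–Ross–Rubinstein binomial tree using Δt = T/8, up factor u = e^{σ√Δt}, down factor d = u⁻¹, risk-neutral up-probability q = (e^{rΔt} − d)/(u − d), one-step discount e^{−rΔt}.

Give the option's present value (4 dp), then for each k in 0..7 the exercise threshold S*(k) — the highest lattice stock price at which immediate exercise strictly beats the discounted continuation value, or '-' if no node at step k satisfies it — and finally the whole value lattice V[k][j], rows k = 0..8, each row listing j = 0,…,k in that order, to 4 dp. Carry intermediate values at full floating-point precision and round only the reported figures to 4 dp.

params: Δt=0.24288 u=1.10795 d=0.90257 q=0.57958 e^(-rΔt)=0.97885
t_8 payoffs: 85.1656 71.2412 54.1485 33.1664 7.4100 0.0000 0.0000 0.0000 0.0000
t_7: node(7,0) S=67.8001 payoff=78.5599 vs cont=75.4650 → 78.5599 [stop]  node(7,1) S=83.2275 payoff=63.1325 vs cont=60.0375 → 63.1325 [stop]  node(7,2) S=102.1653 payoff=44.1947 vs cont=41.0997 → 44.1947 [stop]  node(7,3) S=125.4123 payoff=20.9477 vs cont=17.8527 → 20.9477 [stop]  node(7,4) S=153.9490 payoff=0.0000 vs cont=3.0494 → 3.0494 [wait]  node(7,5) S=188.9790 payoff=0.0000 vs cont=0.0000 → 0.0000 [wait]  node(7,6) S=231.9799 payoff=0.0000 vs cont=0.0000 → 0.0000 [wait]  node(7,7) S=284.7653 payoff=0.0000 vs cont=0.0000 → 0.0000 [wait]  ⇒ S*(7)=125.4123
t_6: node(6,0) S=75.1188 payoff=71.2412 vs cont=68.1463 → 71.2412 [stop]  node(6,1) S=92.2115 payoff=54.1485 vs cont=51.0535 → 54.1485 [stop]  node(6,2) S=113.1936 payoff=33.1664 vs cont=30.0714 → 33.1664 [stop]  node(6,3) S=138.9500 payoff=7.4100 vs cont=10.3505 → 10.3505 [wait]  node(6,4) S=170.5671 payoff=0.0000 vs cont=1.2549 → 1.2549 [wait]  node(6,5) S=209.3784 payoff=0.0000 vs cont=0.0000 → 0.0000 [wait]  node(6,6) S=257.0210 payoff=0.0000 vs cont=0.0000 → 0.0000 [wait]  ⇒ S*(6)=113.1936
t_5: node(5,0) S=83.2275 payoff=63.1325 vs cont=60.0375 → 63.1325 [stop]  node(5,1) S=102.1653 payoff=44.1947 vs cont=41.0997 → 44.1947 [stop]  node(5,2) S=125.4123 payoff=20.9477 vs cont=19.5210 → 20.9477 [stop]  node(5,3) S=153.9490 payoff=0.0000 vs cont=4.9714 → 4.9714 [wait]  node(5,4) S=188.9790 payoff=0.0000 vs cont=0.5164 → 0.5164 [wait]  node(5,5) S=231.9799 payoff=0.0000 vs cont=0.0000 → 0.0000 [wait]  ⇒ S*(5)=125.4123
t_4: node(4,0) S=92.2115 payoff=54.1485 vs cont=51.0535 → 54.1485 [stop]  node(4,1) S=113.1936 payoff=33.1664 vs cont=30.0714 → 33.1664 [stop]  node(4,2) S=138.9500 payoff=7.4100 vs cont=11.4409 → 11.4409 [wait]  node(4,3) S=170.5671 payoff=0.0000 vs cont=2.3389 → 2.3389 [wait]  node(4,4) S=209.3784 payoff=0.0000 vs cont=0.2125 → 0.2125 [wait]  ⇒ S*(4)=113.1936
t_3: node(3,0) S=102.1653 payoff=44.1947 vs cont=41.0997 → 44.1947 [stop]  node(3,1) S=125.4123 payoff=20.9477 vs cont=20.1396 → 20.9477 [stop]  node(3,2) S=153.9490 payoff=0.0000 vs cont=6.0351 → 6.0351 [wait]  node(3,3) S=188.9790 payoff=0.0000 vs cont=1.0831 → 1.0831 [wait]  ⇒ S*(3)=125.4123
t_2: node(2,0) S=113.1936 payoff=33.1664 vs cont=30.0714 → 33.1664 [stop]  node(2,1) S=138.9500 payoff=7.4100 vs cont=12.0444 → 12.0444 [wait]  node(2,2) S=170.5671 payoff=0.0000 vs cont=3.0981 → 3.0981 [wait]  ⇒ S*(2)=113.1936
t_1: node(1,0) S=125.4123 payoff=20.9477 vs cont=20.4820 → 20.9477 [stop]  node(1,1) S=153.9490 payoff=0.0000 vs cont=6.7142 → 6.7142 [wait]  ⇒ S*(1)=125.4123
t_0: node(0,0) S=138.9500 payoff=7.4100 vs cont=12.4297 → 12.4297 [wait]  ⇒ S*(0)=-

price = 12.4297
boundary = - 125.4123 113.1936 125.4123 113.1936 125.4123 113.1936 125.4123
tree:
12.4297
20.9477 6.7142
33.1664 12.0444 3.0981
44.1947 20.9477 6.0351 1.0831
54.1485 33.1664 11.4409 2.3389 0.2125
63.1325 44.1947 20.9477 4.9714 0.5164 0.0000
71.2412 54.1485 33.1664 10.3505 1.2549 0.0000 0.0000
78.5599 63.1325 44.1947 20.9477 3.0494 0.0000 0.0000 0.0000
85.1656 71.2412 54.1485 33.1664 7.4100 0.0000 0.0000 0.0000 0.0000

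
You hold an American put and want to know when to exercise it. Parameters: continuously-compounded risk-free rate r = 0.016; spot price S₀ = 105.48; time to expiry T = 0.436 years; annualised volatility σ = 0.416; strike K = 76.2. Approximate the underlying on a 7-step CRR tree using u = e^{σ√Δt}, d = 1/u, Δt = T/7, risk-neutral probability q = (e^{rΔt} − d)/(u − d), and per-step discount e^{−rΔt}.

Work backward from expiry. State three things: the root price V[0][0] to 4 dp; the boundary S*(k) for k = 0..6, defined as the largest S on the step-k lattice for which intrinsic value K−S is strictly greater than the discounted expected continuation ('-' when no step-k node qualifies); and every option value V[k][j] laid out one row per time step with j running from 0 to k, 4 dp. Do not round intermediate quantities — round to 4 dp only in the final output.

params: Δt=0.06229 u=1.10940 d=0.90139 q=0.47886 e^(-rΔt)=0.99900
t_7 payoffs: 25.2028 13.4340 0.0000 0.0000 0.0000 0.0000 0.0000 0.0000
t_6: node(6,0) S=56.5764 payoff=19.6236 vs cont=19.5477 → 19.6236 [stop]  node(6,1) S=69.6328 payoff=6.5672 vs cont=6.9940 → 6.9940 [wait]  node(6,2) S=85.7022 payoff=0.0000 vs cont=0.0000 → 0.0000 [wait]  node(6,3) S=105.4800 payoff=0.0000 vs cont=0.0000 → 0.0000 [wait]  node(6,4) S=129.8220 payoff=0.0000 vs cont=0.0000 → 0.0000 [wait]  node(6,5) S=159.7816 payoff=0.0000 vs cont=0.0000 → 0.0000 [wait]  node(6,6) S=196.6550 payoff=0.0000 vs cont=0.0000 → 0.0000 [wait]  ⇒ S*(6)=56.5764
t_5: node(5,0) S=62.7660 payoff=13.4340 vs cont=13.5623 → 13.5623 [wait]  node(5,1) S=77.2508 payoff=0.0000 vs cont=3.6412 → 3.6412 [wait]  node(5,2) S=95.0782 payoff=0.0000 vs cont=0.0000 → 0.0000 [wait]  node(5,3) S=117.0198 payoff=0.0000 vs cont=0.0000 → 0.0000 [wait]  node(5,4) S=144.0249 payoff=0.0000 vs cont=0.0000 → 0.0000 [wait]  node(5,5) S=177.2621 payoff=0.0000 vs cont=0.0000 → 0.0000 [wait]  ⇒ S*(5)=-
t_4: node(4,0) S=69.6328 payoff=6.5672 vs cont=8.8027 → 8.8027 [wait]  node(4,1) S=85.7022 payoff=0.0000 vs cont=1.8957 → 1.8957 [wait]  node(4,2) S=105.4800 payoff=0.0000 vs cont=0.0000 → 0.0000 [wait]  node(4,3) S=129.8220 payoff=0.0000 vs cont=0.0000 → 0.0000 [wait]  node(4,4) S=159.7816 payoff=0.0000 vs cont=0.0000 → 0.0000 [wait]  ⇒ S*(4)=-
t_3: node(3,0) S=77.2508 payoff=0.0000 vs cont=5.4897 → 5.4897 [wait]  node(3,1) S=95.0782 payoff=0.0000 vs cont=0.9869 → 0.9869 [wait]  node(3,2) S=117.0198 payoff=0.0000 vs cont=0.0000 → 0.0000 [wait]  node(3,3) S=144.0249 payoff=0.0000 vs cont=0.0000 → 0.0000 [wait]  ⇒ S*(3)=-
t_2: node(2,0) S=85.7022 payoff=0.0000 vs cont=3.3302 → 3.3302 [wait]  node(2,1) S=105.4800 payoff=0.0000 vs cont=0.5138 → 0.5138 [wait]  node(2,2) S=129.8220 payoff=0.0000 vs cont=0.0000 → 0.0000 [wait]  ⇒ S*(2)=-
t_1: node(1,0) S=95.0782 payoff=0.0000 vs cont=1.9796 → 1.9796 [wait]  node(1,1) S=117.0198 payoff=0.0000 vs cont=0.2675 → 0.2675 [wait]  ⇒ S*(1)=-
t_0: node(0,0) S=105.4800 payoff=0.0000 vs cont=1.1586 → 1.1586 [wait]  ⇒ S*(0)=-

price = 1.1586
boundary = - - - - - - 56.5764
tree:
1.1586
1.9796 0.2675
3.3302 0.5138 0.0000
5.4897 0.9869 0.0000 0.0000
8.8027 1.8957 0.0000 0.0000 0.0000
13.5623 3.6412 0.0000 0.0000 0.0000 0.0000
19.6236 6.9940 0.0000 0.0000 0.0000 0.0000 0.0000
25.2028 13.4340 0.0000 0.0000 0.0000 0.0000 0.0000 0.0000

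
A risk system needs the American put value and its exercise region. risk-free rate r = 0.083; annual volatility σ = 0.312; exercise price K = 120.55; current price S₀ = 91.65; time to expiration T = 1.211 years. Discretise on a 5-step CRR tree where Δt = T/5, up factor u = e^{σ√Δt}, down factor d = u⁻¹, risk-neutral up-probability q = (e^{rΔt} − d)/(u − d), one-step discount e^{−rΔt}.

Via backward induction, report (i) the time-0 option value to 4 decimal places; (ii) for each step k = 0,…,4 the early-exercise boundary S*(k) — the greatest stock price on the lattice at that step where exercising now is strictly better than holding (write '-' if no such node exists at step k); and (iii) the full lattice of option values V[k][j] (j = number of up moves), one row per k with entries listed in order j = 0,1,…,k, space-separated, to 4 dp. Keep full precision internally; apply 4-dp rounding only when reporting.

params: Δt=0.24220 u=1.16596 d=0.85766 q=0.52755 e^(-rΔt)=0.98010
t_5 payoffs: 78.0187 62.7299 41.9454 13.6895 0.0000 0.0000
t_4: node(4,0) S=49.5900 payoff=70.9600 vs cont=68.5609 → 70.9600 [stop]  node(4,1) S=67.4160 payoff=53.1340 vs cont=50.7348 → 53.1340 [stop]  node(4,2) S=91.6500 payoff=28.9000 vs cont=26.5008 → 28.9000 [stop]  node(4,3) S=124.5953 payoff=0.0000 vs cont=6.3389 → 6.3389 [wait]  node(4,4) S=169.3835 payoff=0.0000 vs cont=0.0000 → 0.0000 [wait]  ⇒ S*(4)=91.6500
t_3: node(3,0) S=57.8201 payoff=62.7299 vs cont=60.3308 → 62.7299 [stop]  node(3,1) S=78.6046 payoff=41.9454 vs cont=39.5463 → 41.9454 [stop]  node(3,2) S=106.8605 payoff=13.6895 vs cont=16.6595 → 16.6595 [wait]  node(3,3) S=145.2735 payoff=0.0000 vs cont=2.9352 → 2.9352 [wait]  ⇒ S*(3)=78.6046
t_2: node(2,0) S=67.4160 payoff=53.1340 vs cont=50.7348 → 53.1340 [stop]  node(2,1) S=91.6500 payoff=28.9000 vs cont=28.0365 → 28.9000 [stop]  node(2,2) S=124.5953 payoff=0.0000 vs cont=9.2318 → 9.2318 [wait]  ⇒ S*(2)=91.6500
t_1: node(1,0) S=78.6046 payoff=41.9454 vs cont=39.5463 → 41.9454 [stop]  node(1,1) S=106.8605 payoff=13.6895 vs cont=18.1553 → 18.1553 [wait]  ⇒ S*(1)=78.6046
t_0: node(0,0) S=91.6500 payoff=28.9000 vs cont=28.8099 → 28.9000 [stop]  ⇒ S*(0)=91.6500

price = 28.9000
boundary = 91.6500 78.6046 91.6500 78.6046 91.6500
tree:
28.9000
41.9454 18.1553
53.1340 28.9000 9.2318
62.7299 41.9454 16.6595 2.9352
70.9600 53.1340 28.9000 6.3389 0.0000
78.0187 62.7299 41.9454 13.6895 0.0000 0.0000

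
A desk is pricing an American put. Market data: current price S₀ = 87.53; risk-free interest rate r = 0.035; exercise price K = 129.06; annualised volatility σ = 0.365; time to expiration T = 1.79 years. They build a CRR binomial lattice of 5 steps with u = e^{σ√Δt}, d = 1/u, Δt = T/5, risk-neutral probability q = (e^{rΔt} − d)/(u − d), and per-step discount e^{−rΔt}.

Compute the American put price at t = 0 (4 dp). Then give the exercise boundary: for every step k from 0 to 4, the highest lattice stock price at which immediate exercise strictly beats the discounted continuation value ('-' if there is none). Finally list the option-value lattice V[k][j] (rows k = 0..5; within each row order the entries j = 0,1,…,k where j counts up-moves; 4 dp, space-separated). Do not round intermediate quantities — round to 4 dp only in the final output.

price = 44.4761
boundary = - 70.3576 56.5542 70.3576 87.5300
tree:
44.4761
58.7024 29.8878
72.5058 42.8734 16.2870
83.6011 58.7024 26.4660 5.4361
92.5196 72.5058 41.5300 10.4702 0.0000
99.6884 83.6011 58.7024 20.1663 0.0000 0.0000

Δt=0.35800  u=1.24407  d=0.80381  q=0.47426  discount=0.98755
step 5 (expiry): payoffs max(K−S,0) = 99.6884 83.6011 58.7024 20.1663 0.0000 0.0000
step 4: (k=4,j=0): S=36.5404, (K−S)⁺=92.5196, hold=90.9126 ⇒ V=92.5196 exercise | (k=4,j=1): S=56.5542, (K−S)⁺=72.5058, hold=70.8987 ⇒ V=72.5058 exercise | (k=4,j=2): S=87.5300, (K−S)⁺=41.5300, hold=39.9230 ⇒ V=41.5300 exercise | (k=4,j=3): S=135.4718, (K−S)⁺=0.0000, hold=10.4702 ⇒ V=10.4702 continue | (k=4,j=4): S=209.6721, (K−S)⁺=0.0000, hold=0.0000 ⇒ V=0.0000 continue  boundary S*=87.5300
step 3: (k=3,j=0): S=45.4589, (K−S)⁺=83.6011, hold=81.9940 ⇒ V=83.6011 exercise | (k=3,j=1): S=70.3576, (K−S)⁺=58.7024, hold=57.0954 ⇒ V=58.7024 exercise | (k=3,j=2): S=108.8937, (K−S)⁺=20.1663, hold=26.4660 ⇒ V=26.4660 continue | (k=3,j=3): S=168.5368, (K−S)⁺=0.0000, hold=5.4361 ⇒ V=5.4361 continue  boundary S*=70.3576
step 2: (k=2,j=0): S=56.5542, (K−S)⁺=72.5058, hold=70.8987 ⇒ V=72.5058 exercise | (k=2,j=1): S=87.5300, (K−S)⁺=41.5300, hold=42.8734 ⇒ V=42.8734 continue | (k=2,j=2): S=135.4718, (K−S)⁺=0.0000, hold=16.2870 ⇒ V=16.2870 continue  boundary S*=56.5542
step 1: (k=1,j=0): S=70.3576, (K−S)⁺=58.7024, hold=57.7246 ⇒ V=58.7024 exercise | (k=1,j=1): S=108.8937, (K−S)⁺=20.1663, hold=29.8878 ⇒ V=29.8878 continue  boundary S*=70.3576
step 0: (k=0,j=0): S=87.5300, (K−S)⁺=41.5300, hold=44.4761 ⇒ V=44.4761 continue  boundary S*=-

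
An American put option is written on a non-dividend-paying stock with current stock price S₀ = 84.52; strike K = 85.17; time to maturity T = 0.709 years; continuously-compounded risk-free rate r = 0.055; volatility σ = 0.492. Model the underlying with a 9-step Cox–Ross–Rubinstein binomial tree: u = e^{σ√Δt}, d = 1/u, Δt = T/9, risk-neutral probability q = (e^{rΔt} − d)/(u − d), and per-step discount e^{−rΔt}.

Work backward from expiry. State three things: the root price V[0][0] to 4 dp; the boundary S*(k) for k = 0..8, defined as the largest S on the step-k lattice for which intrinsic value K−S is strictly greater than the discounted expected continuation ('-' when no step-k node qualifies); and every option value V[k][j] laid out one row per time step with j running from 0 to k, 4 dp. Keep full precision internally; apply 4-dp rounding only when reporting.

params: Δt=0.07878 u=1.14808 d=0.87102 q=0.48120 e^(-rΔt)=0.99568
t_9 payoffs: 60.7802 53.0221 42.7962 29.3175 11.5515 0.0000 0.0000 0.0000 0.0000 0.0000
t_8: node(8,0) S=28.0014 payoff=57.1686 vs cont=56.8003 → 57.1686 [stop]  node(8,1) S=36.9084 payoff=48.2616 vs cont=47.8934 → 48.2616 [stop]  node(8,2) S=48.6486 payoff=36.5214 vs cont=36.1532 → 36.5214 [stop]  node(8,3) S=64.1231 payoff=21.0469 vs cont=20.6786 → 21.0469 [stop]  node(8,4) S=84.5200 payoff=0.6500 vs cont=5.9669 → 5.9669 [wait]  node(8,5) S=111.4049 payoff=0.0000 vs cont=0.0000 → 0.0000 [wait]  node(8,6) S=146.8416 payoff=0.0000 vs cont=0.0000 → 0.0000 [wait]  node(8,7) S=193.5503 payoff=0.0000 vs cont=0.0000 → 0.0000 [wait]  node(8,8) S=255.1165 payoff=0.0000 vs cont=0.0000 → 0.0000 [wait]  ⇒ S*(8)=64.1231
t_7: node(7,0) S=32.1479 payoff=53.0221 vs cont=52.6539 → 53.0221 [stop]  node(7,1) S=42.3738 payoff=42.7962 vs cont=42.4280 → 42.7962 [stop]  node(7,2) S=55.8525 payoff=29.3175 vs cont=28.9493 → 29.3175 [stop]  node(7,3) S=73.6185 payoff=11.5515 vs cont=13.7307 → 13.7307 [wait]  node(7,4) S=97.0358 payoff=0.0000 vs cont=3.0822 → 3.0822 [wait]  node(7,5) S=127.9018 payoff=0.0000 vs cont=0.0000 → 0.0000 [wait]  node(7,6) S=168.5860 payoff=0.0000 vs cont=0.0000 → 0.0000 [wait]  node(7,7) S=222.2113 payoff=0.0000 vs cont=0.0000 → 0.0000 [wait]  ⇒ S*(7)=55.8525
t_6: node(6,0) S=36.9084 payoff=48.2616 vs cont=47.8934 → 48.2616 [stop]  node(6,1) S=48.6486 payoff=36.5214 vs cont=36.1532 → 36.5214 [stop]  node(6,2) S=64.1231 payoff=21.0469 vs cont=21.7228 → 21.7228 [wait]  node(6,3) S=84.5200 payoff=0.6500 vs cont=8.5694 → 8.5694 [wait]  node(6,4) S=111.4049 payoff=0.0000 vs cont=1.5921 → 1.5921 [wait]  node(6,5) S=146.8416 payoff=0.0000 vs cont=0.0000 → 0.0000 [wait]  node(6,6) S=193.5503 payoff=0.0000 vs cont=0.0000 → 0.0000 [wait]  ⇒ S*(6)=48.6486
t_5: node(5,0) S=42.3738 payoff=42.7962 vs cont=42.4280 → 42.7962 [stop]  node(5,1) S=55.8525 payoff=29.3175 vs cont=29.2732 → 29.3175 [stop]  node(5,2) S=73.6185 payoff=11.5515 vs cont=15.3268 → 15.3268 [wait]  node(5,3) S=97.0358 payoff=0.0000 vs cont=5.1894 → 5.1894 [wait]  node(5,4) S=127.9018 payoff=0.0000 vs cont=0.8224 → 0.8224 [wait]  node(5,5) S=168.5860 payoff=0.0000 vs cont=0.0000 → 0.0000 [wait]  ⇒ S*(5)=55.8525
t_4: node(4,0) S=48.6486 payoff=36.5214 vs cont=36.1532 → 36.5214 [stop]  node(4,1) S=64.1231 payoff=21.0469 vs cont=22.4875 → 22.4875 [wait]  node(4,2) S=84.5200 payoff=0.6500 vs cont=10.4035 → 10.4035 [wait]  node(4,3) S=111.4049 payoff=0.0000 vs cont=3.0746 → 3.0746 [wait]  node(4,4) S=146.8416 payoff=0.0000 vs cont=0.4248 → 0.4248 [wait]  ⇒ S*(4)=48.6486
t_3: node(3,0) S=55.8525 payoff=29.3175 vs cont=29.6395 → 29.6395 [wait]  node(3,1) S=73.6185 payoff=11.5515 vs cont=16.6005 → 16.6005 [wait]  node(3,2) S=97.0358 payoff=0.0000 vs cont=6.8471 → 6.8471 [wait]  node(3,3) S=127.9018 payoff=0.0000 vs cont=1.7918 → 1.7918 [wait]  ⇒ S*(3)=-
t_2: node(2,0) S=64.1231 payoff=21.0469 vs cont=23.2641 → 23.2641 [wait]  node(2,1) S=84.5200 payoff=0.6500 vs cont=11.8556 → 11.8556 [wait]  node(2,2) S=111.4049 payoff=0.0000 vs cont=4.3953 → 4.3953 [wait]  ⇒ S*(2)=-
t_1: node(1,0) S=73.6185 payoff=11.5515 vs cont=17.6974 → 17.6974 [wait]  node(1,1) S=97.0358 payoff=0.0000 vs cont=8.2300 → 8.2300 [wait]  ⇒ S*(1)=-
t_0: node(0,0) S=84.5200 payoff=0.6500 vs cont=13.0848 → 13.0848 [wait]  ⇒ S*(0)=-

price = 13.0848
boundary = - - - - 48.6486 55.8525 48.6486 55.8525 64.1231
tree:
13.0848
17.6974 8.2300
23.2641 11.8556 4.3953
29.6395 16.6005 6.8471 1.7918
36.5214 22.4875 10.4035 3.0746 0.4248
42.7962 29.3175 15.3268 5.1894 0.8224 0.0000
48.2616 36.5214 21.7228 8.5694 1.5921 0.0000 0.0000
53.0221 42.7962 29.3175 13.7307 3.0822 0.0000 0.0000 0.0000
57.1686 48.2616 36.5214 21.0469 5.9669 0.0000 0.0000 0.0000 0.0000
60.7802 53.0221 42.7962 29.3175 11.5515 0.0000 0.0000 0.0000 0.0000 0.0000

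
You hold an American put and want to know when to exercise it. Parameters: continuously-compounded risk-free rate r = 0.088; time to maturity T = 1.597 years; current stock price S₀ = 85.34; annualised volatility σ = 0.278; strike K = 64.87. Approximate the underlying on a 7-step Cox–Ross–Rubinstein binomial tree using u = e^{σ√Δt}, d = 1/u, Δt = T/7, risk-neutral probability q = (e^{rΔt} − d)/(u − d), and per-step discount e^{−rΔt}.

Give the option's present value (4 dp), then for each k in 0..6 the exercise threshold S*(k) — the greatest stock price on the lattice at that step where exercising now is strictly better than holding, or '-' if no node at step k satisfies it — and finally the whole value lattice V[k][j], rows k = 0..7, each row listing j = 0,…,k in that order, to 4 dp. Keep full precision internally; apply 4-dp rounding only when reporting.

price = 1.6970
boundary = - - - - 50.1744 43.9354 50.1744
tree:
1.6970
3.0421 0.6282
5.3178 1.2403 0.1365
9.0122 2.4070 0.3048 0.0000
14.6956 4.5653 0.6804 0.0000 0.0000
20.9346 8.3873 1.5190 0.0000 0.0000 0.0000
26.3978 14.6956 3.3911 0.0000 0.0000 0.0000 0.0000
31.1817 20.9346 7.5707 0.0000 0.0000 0.0000 0.0000 0.0000

params: Δt=0.22814 u=1.14200 d=0.87565 q=0.54299 e^(-rΔt)=0.98012
t_7 payoffs: 31.1817 20.9346 7.5707 0.0000 0.0000 0.0000 0.0000 0.0000
t_6: node(6,0) S=38.4722 payoff=26.3978 vs cont=25.1085 → 26.3978 [stop]  node(6,1) S=50.1744 payoff=14.6956 vs cont=13.4063 → 14.6956 [stop]  node(6,2) S=65.4361 payoff=0.0000 vs cont=3.3911 → 3.3911 [wait]  node(6,3) S=85.3400 payoff=0.0000 vs cont=0.0000 → 0.0000 [wait]  node(6,4) S=111.2982 payoff=0.0000 vs cont=0.0000 → 0.0000 [wait]  node(6,5) S=145.1521 payoff=0.0000 vs cont=0.0000 → 0.0000 [wait]  node(6,6) S=189.3036 payoff=0.0000 vs cont=0.0000 → 0.0000 [wait]  ⇒ S*(6)=50.1744
t_5: node(5,0) S=43.9354 payoff=20.9346 vs cont=19.6453 → 20.9346 [stop]  node(5,1) S=57.2993 payoff=7.5707 vs cont=8.3873 → 8.3873 [wait]  node(5,2) S=74.7283 payoff=0.0000 vs cont=1.5190 → 1.5190 [wait]  node(5,3) S=97.4586 payoff=0.0000 vs cont=0.0000 → 0.0000 [wait]  node(5,4) S=127.1030 payoff=0.0000 vs cont=0.0000 → 0.0000 [wait]  node(5,5) S=165.7643 payoff=0.0000 vs cont=0.0000 → 0.0000 [wait]  ⇒ S*(5)=43.9354
t_4: node(4,0) S=50.1744 payoff=14.6956 vs cont=13.8409 → 14.6956 [stop]  node(4,1) S=65.4361 payoff=0.0000 vs cont=4.5653 → 4.5653 [wait]  node(4,2) S=85.3400 payoff=0.0000 vs cont=0.6804 → 0.6804 [wait]  node(4,3) S=111.2982 payoff=0.0000 vs cont=0.0000 → 0.0000 [wait]  node(4,4) S=145.1521 payoff=0.0000 vs cont=0.0000 → 0.0000 [wait]  ⇒ S*(4)=50.1744
t_3: node(3,0) S=57.2993 payoff=7.5707 vs cont=9.0122 → 9.0122 [wait]  node(3,1) S=74.7283 payoff=0.0000 vs cont=2.4070 → 2.4070 [wait]  node(3,2) S=97.4586 payoff=0.0000 vs cont=0.3048 → 0.3048 [wait]  node(3,3) S=127.1030 payoff=0.0000 vs cont=0.0000 → 0.0000 [wait]  ⇒ S*(3)=-
t_2: node(2,0) S=65.4361 payoff=0.0000 vs cont=5.3178 → 5.3178 [wait]  node(2,1) S=85.3400 payoff=0.0000 vs cont=1.2403 → 1.2403 [wait]  node(2,2) S=111.2982 payoff=0.0000 vs cont=0.1365 → 0.1365 [wait]  ⇒ S*(2)=-
t_1: node(1,0) S=74.7283 payoff=0.0000 vs cont=3.0421 → 3.0421 [wait]  node(1,1) S=97.4586 payoff=0.0000 vs cont=0.6282 → 0.6282 [wait]  ⇒ S*(1)=-
t_0: node(0,0) S=85.3400 payoff=0.0000 vs cont=1.6970 → 1.6970 [wait]  ⇒ S*(0)=-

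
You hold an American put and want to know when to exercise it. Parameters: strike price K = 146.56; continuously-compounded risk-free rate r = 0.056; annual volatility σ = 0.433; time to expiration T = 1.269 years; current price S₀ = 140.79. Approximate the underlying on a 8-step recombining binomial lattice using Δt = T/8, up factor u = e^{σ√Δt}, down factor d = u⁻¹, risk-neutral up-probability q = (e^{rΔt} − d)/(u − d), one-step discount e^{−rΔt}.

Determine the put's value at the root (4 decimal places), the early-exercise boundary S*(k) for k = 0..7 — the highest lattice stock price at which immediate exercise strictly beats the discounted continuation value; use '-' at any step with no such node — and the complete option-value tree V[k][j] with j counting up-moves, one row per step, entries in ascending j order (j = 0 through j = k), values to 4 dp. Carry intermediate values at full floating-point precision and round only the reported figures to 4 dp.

price = 26.0675
boundary = - - - 83.9236 70.6298 83.9236 99.7195 118.4884
tree:
26.0675
36.0667 15.8348
48.3704 23.5496 7.8608
62.6364 33.9780 12.8104 2.7025
75.9302 47.2221 20.4146 4.8991 0.3987
87.1181 62.6364 31.5780 8.8300 0.7776 0.0000
96.5339 75.9302 46.8405 15.8075 1.5167 0.0000 0.0000
104.4582 87.1181 62.6364 28.0716 2.9582 0.0000 0.0000 0.0000
111.1273 96.5339 75.9302 46.8405 5.7700 0.0000 0.0000 0.0000 0.0000

Δt=0.15862, u=1.18822, d=0.84160, q=0.48273, disc=e^(-rΔt)=0.99116
k=8 terminal: V=max(K-S,0) → 111.1273 96.5339 75.9302 46.8405 5.7700 0.0000 0.0000 0.0000 0.0000
k=7: j=0 S=42.1018 intr=104.4582 cont=103.1621 V=104.4582[EX]; j=1 S=59.4419 intr=87.1181 cont=85.8220 V=87.1181[EX]; j=2 S=83.9236 intr=62.6364 cont=61.3403 V=62.6364[EX]; j=3 S=118.4884 intr=28.0716 cont=26.7755 V=28.0716[EX]; j=4 S=167.2891 intr=0.0000 cont=2.9582 V=2.9582[hold]; j=5 S=236.1889 intr=0.0000 cont=0.0000 V=0.0000[hold]; j=6 S=333.4658 intr=0.0000 cont=0.0000 V=0.0000[hold]; j=7 S=470.8072 intr=0.0000 cont=0.0000 V=0.0000[hold]  S*(7)=118.4884
k=6: j=0 S=50.0261 intr=96.5339 cont=95.2378 V=96.5339[EX]; j=1 S=70.6298 intr=75.9302 cont=74.6340 V=75.9302[EX]; j=2 S=99.7195 intr=46.8405 cont=45.5444 V=46.8405[EX]; j=3 S=140.7900 intr=5.7700 cont=15.8075 V=15.8075[hold]; j=4 S=198.7758 intr=0.0000 cont=1.5167 V=1.5167[hold]; j=5 S=280.6438 intr=0.0000 cont=0.0000 V=0.0000[hold]; j=6 S=396.2298 intr=0.0000 cont=0.0000 V=0.0000[hold]  S*(6)=99.7195
k=5: j=0 S=59.4419 intr=87.1181 cont=85.8220 V=87.1181[EX]; j=1 S=83.9236 intr=62.6364 cont=61.3403 V=62.6364[EX]; j=2 S=118.4884 intr=28.0716 cont=31.5780 V=31.5780[hold]; j=3 S=167.2891 intr=0.0000 cont=8.8300 V=8.8300[hold]; j=4 S=236.1889 intr=0.0000 cont=0.7776 V=0.7776[hold]; j=5 S=333.4658 intr=0.0000 cont=0.0000 V=0.0000[hold]  S*(5)=83.9236
k=4: j=0 S=70.6298 intr=75.9302 cont=74.6340 V=75.9302[EX]; j=1 S=99.7195 intr=46.8405 cont=47.2221 V=47.2221[hold]; j=2 S=140.7900 intr=5.7700 cont=20.4146 V=20.4146[hold]; j=3 S=198.7758 intr=0.0000 cont=4.8991 V=4.8991[hold]; j=4 S=280.6438 intr=0.0000 cont=0.3987 V=0.3987[hold]  S*(4)=70.6298
k=3: j=0 S=83.9236 intr=62.6364 cont=61.5228 V=62.6364[EX]; j=1 S=118.4884 intr=28.0716 cont=33.9780 V=33.9780[hold]; j=2 S=167.2891 intr=0.0000 cont=12.8104 V=12.8104[hold]; j=3 S=236.1889 intr=0.0000 cont=2.7025 V=2.7025[hold]  S*(3)=83.9236
k=2: j=0 S=99.7195 intr=46.8405 cont=48.3704 V=48.3704[hold]; j=1 S=140.7900 intr=5.7700 cont=23.5496 V=23.5496[hold]; j=2 S=198.7758 intr=0.0000 cont=7.8608 V=7.8608[hold]  S*(2)=-
k=1: j=0 S=118.4884 intr=28.0716 cont=36.0667 V=36.0667[hold]; j=1 S=167.2891 intr=0.0000 cont=15.8348 V=15.8348[hold]  S*(1)=-
k=0: j=0 S=140.7900 intr=5.7700 cont=26.0675 V=26.0675[hold]  S*(0)=-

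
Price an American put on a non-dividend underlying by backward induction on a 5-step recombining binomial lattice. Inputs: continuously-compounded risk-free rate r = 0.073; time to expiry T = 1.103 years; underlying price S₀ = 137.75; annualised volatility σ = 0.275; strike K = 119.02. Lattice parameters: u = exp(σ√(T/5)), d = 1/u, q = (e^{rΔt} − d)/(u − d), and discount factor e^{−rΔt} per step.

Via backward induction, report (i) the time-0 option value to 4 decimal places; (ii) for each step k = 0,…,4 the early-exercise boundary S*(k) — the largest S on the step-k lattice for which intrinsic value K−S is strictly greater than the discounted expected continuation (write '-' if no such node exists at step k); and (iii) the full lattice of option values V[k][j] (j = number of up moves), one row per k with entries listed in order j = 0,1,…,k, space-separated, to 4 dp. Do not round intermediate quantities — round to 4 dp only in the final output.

price = 4.4689
boundary = - - - 93.4993 106.3905
tree:
4.4689
8.2640 1.2460
14.8385 2.6966 0.0000
25.5207 5.8358 0.0000 0.0000
36.8499 12.6295 0.0000 0.0000 0.0000
46.8063 25.5207 0.0000 0.0000 0.0000 0.0000

params: Δt=0.22060 u=1.13787 d=0.87883 q=0.53042 e^(-rΔt)=0.98403
t_5 payoffs: 46.8063 25.5207 0.0000 0.0000 0.0000 0.0000
t_4: node(4,0) S=82.1701 payoff=36.8499 vs cont=34.9486 → 36.8499 [stop]  node(4,1) S=106.3905 payoff=12.6295 vs cont=11.7925 → 12.6295 [stop]  node(4,2) S=137.7500 payoff=0.0000 vs cont=0.0000 → 0.0000 [wait]  node(4,3) S=178.3530 payoff=0.0000 vs cont=0.0000 → 0.0000 [wait]  node(4,4) S=230.9241 payoff=0.0000 vs cont=0.0000 → 0.0000 [wait]  ⇒ S*(4)=106.3905
t_3: node(3,0) S=93.4993 payoff=25.5207 vs cont=23.6194 → 25.5207 [stop]  node(3,1) S=121.0590 payoff=0.0000 vs cont=5.8358 → 5.8358 [wait]  node(3,2) S=156.7422 payoff=0.0000 vs cont=0.0000 → 0.0000 [wait]  node(3,3) S=202.9434 payoff=0.0000 vs cont=0.0000 → 0.0000 [wait]  ⇒ S*(3)=93.4993
t_2: node(2,0) S=106.3905 payoff=12.6295 vs cont=14.8385 → 14.8385 [wait]  node(2,1) S=137.7500 payoff=0.0000 vs cont=2.6966 → 2.6966 [wait]  node(2,2) S=178.3530 payoff=0.0000 vs cont=0.0000 → 0.0000 [wait]  ⇒ S*(2)=-
t_1: node(1,0) S=121.0590 payoff=0.0000 vs cont=8.2640 → 8.2640 [wait]  node(1,1) S=156.7422 payoff=0.0000 vs cont=1.2460 → 1.2460 [wait]  ⇒ S*(1)=-
t_0: node(0,0) S=137.7500 payoff=0.0000 vs cont=4.4689 → 4.4689 [wait]  ⇒ S*(0)=-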